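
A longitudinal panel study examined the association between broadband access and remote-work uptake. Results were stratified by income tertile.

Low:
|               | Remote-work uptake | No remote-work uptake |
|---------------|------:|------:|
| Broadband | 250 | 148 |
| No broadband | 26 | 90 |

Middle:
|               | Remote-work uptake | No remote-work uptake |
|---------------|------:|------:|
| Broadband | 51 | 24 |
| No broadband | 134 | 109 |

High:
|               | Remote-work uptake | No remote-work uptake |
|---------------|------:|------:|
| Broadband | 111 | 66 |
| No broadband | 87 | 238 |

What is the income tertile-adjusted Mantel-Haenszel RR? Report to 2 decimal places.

RR_MH = Σ(aᵢ·n₀ᵢ/nᵢ) / Σ(cᵢ·n₁ᵢ/nᵢ), with n₁ᵢ = aᵢ+bᵢ (exposed), n₀ᵢ = cᵢ+dᵢ (unexposed), nᵢ = n₁ᵢ+n₀ᵢ.
Stratum 1 (Low): n₁ = 398, n₀ = 116, n = 514; a·n₀/n = 250·116/514 = 56.4202; c·n₁/n = 26·398/514 = 20.1323
Stratum 2 (Middle): n₁ = 75, n₀ = 243, n = 318; a·n₀/n = 51·243/318 = 38.9717; c·n₁/n = 134·75/318 = 31.6038
Stratum 3 (High): n₁ = 177, n₀ = 325, n = 502; a·n₀/n = 111·325/502 = 71.8625; c·n₁/n = 87·177/502 = 30.6753
RR_MH = (56.4202 + 38.9717 + 71.8625) / (20.1323 + 31.6038 + 30.6753) = 167.2545 / 82.4114 = 2.02951

2.03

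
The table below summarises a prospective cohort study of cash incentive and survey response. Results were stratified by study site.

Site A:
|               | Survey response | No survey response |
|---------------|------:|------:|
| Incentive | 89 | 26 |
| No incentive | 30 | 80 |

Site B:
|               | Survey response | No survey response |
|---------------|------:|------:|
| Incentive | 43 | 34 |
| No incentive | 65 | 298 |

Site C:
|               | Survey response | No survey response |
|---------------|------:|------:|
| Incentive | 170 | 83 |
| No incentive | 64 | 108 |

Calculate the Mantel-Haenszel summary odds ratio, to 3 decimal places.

4.954

OR_MH = Σ(aᵢdᵢ/nᵢ) / Σ(bᵢcᵢ/nᵢ), where nᵢ is the stratum total.
Stratum 1 (Site A): n = 225; a·d/n = 89·80/225 = 31.6444; b·c/n = 26·30/225 = 3.4667
Stratum 2 (Site B): n = 440; a·d/n = 43·298/440 = 29.1227; b·c/n = 34·65/440 = 5.0227
Stratum 3 (Site C): n = 425; a·d/n = 170·108/425 = 43.2000; b·c/n = 83·64/425 = 12.4988
OR_MH = (31.6444 + 29.1227 + 43.2000) / (3.4667 + 5.0227 + 12.4988) = 103.9672 / 20.9882 = 4.95360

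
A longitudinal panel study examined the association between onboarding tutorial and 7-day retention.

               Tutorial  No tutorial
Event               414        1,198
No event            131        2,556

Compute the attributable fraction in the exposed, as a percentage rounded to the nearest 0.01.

Reading the table with exposure as columns: a = 414 (Tutorial, case), b = 131 (Tutorial, non-case), c = 1198 (No tutorial, case), d = 2556.
Risk in exposed = 414/545 = 0.75963; risk in unexposed = 1198/3754 = 0.31913.
RR = 0.75963/0.31913 = 2.38035
AR% = (RR − 1)/RR × 100 = (2.38035 − 1)/2.38035 × 100 = 57.9894%

57.99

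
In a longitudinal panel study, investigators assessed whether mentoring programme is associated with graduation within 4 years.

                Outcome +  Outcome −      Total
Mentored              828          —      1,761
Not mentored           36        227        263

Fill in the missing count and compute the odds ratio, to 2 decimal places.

5.60

The missing cell is in the exposed row: 1761 − 828 = 933.
So a = 828, b = 933, c = 36, d = 227.
OR = (a·d)/(b·c) = (828 × 227) / (933 × 36) = 187956 / 33588 = 5.59593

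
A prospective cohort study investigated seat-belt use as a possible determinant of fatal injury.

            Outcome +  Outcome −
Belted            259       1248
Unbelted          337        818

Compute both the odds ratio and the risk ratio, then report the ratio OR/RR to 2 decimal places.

Cells: a = 259, b = 1248, c = 337, d = 818.
OR = (259·818)/(1248·337) = 211862/420576 = 0.50374
Risk in exposed = 259/1507 = 0.17186; risk in unexposed = 337/1155 = 0.29177; RR = 0.58903
OR/RR = 0.50374 / 0.58903 = 0.85520
The outcome is not rare, so the OR lies further from 1 than the RR.

0.86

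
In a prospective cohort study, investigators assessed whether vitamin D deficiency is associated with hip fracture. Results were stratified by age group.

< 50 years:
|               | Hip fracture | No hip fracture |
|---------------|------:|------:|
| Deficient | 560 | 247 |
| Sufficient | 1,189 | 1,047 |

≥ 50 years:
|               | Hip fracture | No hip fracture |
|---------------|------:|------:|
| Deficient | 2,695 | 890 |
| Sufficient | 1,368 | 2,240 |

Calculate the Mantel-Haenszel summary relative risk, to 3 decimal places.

RR_MH = Σ(aᵢ·n₀ᵢ/nᵢ) / Σ(cᵢ·n₁ᵢ/nᵢ), with n₁ᵢ = aᵢ+bᵢ (exposed), n₀ᵢ = cᵢ+dᵢ (unexposed), nᵢ = n₁ᵢ+n₀ᵢ.
Stratum 1 (< 50 years): n₁ = 807, n₀ = 2236, n = 3043; a·n₀/n = 560·2236/3043 = 411.4887; c·n₁/n = 1189·807/3043 = 315.3214
Stratum 2 (≥ 50 years): n₁ = 3585, n₀ = 3608, n = 7193; a·n₀/n = 2695·3608/7193 = 1351.8087; c·n₁/n = 1368·3585/7193 = 681.8129
RR_MH = (411.4887 + 1351.8087) / (315.3214 + 681.8129) = 1763.2974 / 997.1343 = 1.76837

1.768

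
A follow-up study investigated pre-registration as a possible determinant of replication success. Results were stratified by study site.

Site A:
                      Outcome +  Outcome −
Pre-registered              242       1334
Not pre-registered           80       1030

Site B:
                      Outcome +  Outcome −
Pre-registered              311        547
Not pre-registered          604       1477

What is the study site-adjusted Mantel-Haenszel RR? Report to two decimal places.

RR_MH = Σ(aᵢ·n₀ᵢ/nᵢ) / Σ(cᵢ·n₁ᵢ/nᵢ), with n₁ᵢ = aᵢ+bᵢ (exposed), n₀ᵢ = cᵢ+dᵢ (unexposed), nᵢ = n₁ᵢ+n₀ᵢ.
Stratum 1 (Site A): n₁ = 1576, n₀ = 1110, n = 2686; a·n₀/n = 242·1110/2686 = 100.0074; c·n₁/n = 80·1576/2686 = 46.9397
Stratum 2 (Site B): n₁ = 858, n₀ = 2081, n = 2939; a·n₀/n = 311·2081/2939 = 220.2079; c·n₁/n = 604·858/2939 = 176.3294
RR_MH = (100.0074 + 220.2079) / (46.9397 + 176.3294) = 320.2153 / 223.2691 = 1.43421

1.43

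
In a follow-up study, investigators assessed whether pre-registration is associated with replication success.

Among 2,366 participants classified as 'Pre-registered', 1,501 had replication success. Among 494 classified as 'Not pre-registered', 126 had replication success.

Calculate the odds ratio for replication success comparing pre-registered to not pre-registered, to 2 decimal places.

From the description: a = 1501, b = 865, c = 126, d = 368.
OR = (a·d)/(b·c) = (1501 × 368) / (865 × 126) = 552368 / 108990 = 5.06806
The odds of replication success are about 5.07 times as high in the pre-registered group.

5.07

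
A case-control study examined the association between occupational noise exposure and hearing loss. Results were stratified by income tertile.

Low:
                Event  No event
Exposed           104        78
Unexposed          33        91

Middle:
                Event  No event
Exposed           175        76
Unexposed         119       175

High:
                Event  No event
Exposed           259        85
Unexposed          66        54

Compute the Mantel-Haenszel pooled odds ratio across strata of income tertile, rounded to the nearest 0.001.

3.161

OR_MH = Σ(aᵢdᵢ/nᵢ) / Σ(bᵢcᵢ/nᵢ), where nᵢ is the stratum total.
Stratum 1 (Low): n = 306; a·d/n = 104·91/306 = 30.9281; b·c/n = 78·33/306 = 8.4118
Stratum 2 (Middle): n = 545; a·d/n = 175·175/545 = 56.1927; b·c/n = 76·119/545 = 16.5945
Stratum 3 (High): n = 464; a·d/n = 259·54/464 = 30.1422; b·c/n = 85·66/464 = 12.0905
OR_MH = (30.9281 + 56.1927 + 30.1422) / (8.4118 + 16.5945 + 12.0905) = 117.2630 / 37.0968 = 3.16100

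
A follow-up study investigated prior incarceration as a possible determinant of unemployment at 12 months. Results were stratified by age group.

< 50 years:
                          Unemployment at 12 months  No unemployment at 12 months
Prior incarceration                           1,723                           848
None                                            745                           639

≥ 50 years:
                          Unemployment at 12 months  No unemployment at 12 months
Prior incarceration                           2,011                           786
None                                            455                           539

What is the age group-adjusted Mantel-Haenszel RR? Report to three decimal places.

1.378

RR_MH = Σ(aᵢ·n₀ᵢ/nᵢ) / Σ(cᵢ·n₁ᵢ/nᵢ), with n₁ᵢ = aᵢ+bᵢ (exposed), n₀ᵢ = cᵢ+dᵢ (unexposed), nᵢ = n₁ᵢ+n₀ᵢ.
Stratum 1 (< 50 years): n₁ = 2571, n₀ = 1384, n = 3955; a·n₀/n = 1723·1384/3955 = 602.9411; c·n₁/n = 745·2571/3955 = 484.2971
Stratum 2 (≥ 50 years): n₁ = 2797, n₀ = 994, n = 3791; a·n₀/n = 2011·994/3791 = 527.2841; c·n₁/n = 455·2797/3791 = 335.6990
RR_MH = (602.9411 + 527.2841) / (484.2971 + 335.6990) = 1130.2252 / 819.9961 = 1.37833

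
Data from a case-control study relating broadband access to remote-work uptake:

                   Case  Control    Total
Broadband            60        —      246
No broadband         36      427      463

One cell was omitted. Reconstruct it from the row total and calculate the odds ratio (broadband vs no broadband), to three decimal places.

3.826

The missing cell is in the exposed row: 246 − 60 = 186.
So a = 60, b = 186, c = 36, d = 427.
OR = (a·d)/(b·c) = (60 × 427) / (186 × 36) = 25620 / 6696 = 3.82616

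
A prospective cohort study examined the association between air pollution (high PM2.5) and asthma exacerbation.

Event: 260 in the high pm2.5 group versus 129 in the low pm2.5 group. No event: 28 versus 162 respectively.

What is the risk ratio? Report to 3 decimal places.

2.036

From the description: a = 260, b = 28, c = 129, d = 162.
Risk in exposed = 260/288 = 0.90278; risk in unexposed = 129/291 = 0.44330.
RR = 0.90278 / 0.44330 = 2.03650
The risk among the exposed is 2.04 times that among the unexposed.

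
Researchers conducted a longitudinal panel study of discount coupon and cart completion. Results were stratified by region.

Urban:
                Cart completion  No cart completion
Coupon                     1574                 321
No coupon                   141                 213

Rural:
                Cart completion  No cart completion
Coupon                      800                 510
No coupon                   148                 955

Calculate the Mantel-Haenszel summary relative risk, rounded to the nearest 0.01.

3.08

RR_MH = Σ(aᵢ·n₀ᵢ/nᵢ) / Σ(cᵢ·n₁ᵢ/nᵢ), with n₁ᵢ = aᵢ+bᵢ (exposed), n₀ᵢ = cᵢ+dᵢ (unexposed), nᵢ = n₁ᵢ+n₀ᵢ.
Stratum 1 (Urban): n₁ = 1895, n₀ = 354, n = 2249; a·n₀/n = 1574·354/2249 = 247.7528; c·n₁/n = 141·1895/2249 = 118.8061
Stratum 2 (Rural): n₁ = 1310, n₀ = 1103, n = 2413; a·n₀/n = 800·1103/2413 = 365.6859; c·n₁/n = 148·1310/2413 = 80.3481
RR_MH = (247.7528 + 365.6859) / (118.8061 + 80.3481) = 613.4386 / 199.1543 = 3.08022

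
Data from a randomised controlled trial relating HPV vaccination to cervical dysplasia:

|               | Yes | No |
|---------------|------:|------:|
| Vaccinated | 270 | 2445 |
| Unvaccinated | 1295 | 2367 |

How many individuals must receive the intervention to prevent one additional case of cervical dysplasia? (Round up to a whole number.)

4

Risk in treated group = 270/2715 = 0.09945; risk in control = 1295/3662 = 0.35363.
Absolute risk reduction = 0.35363 − 0.09945 = 0.25418
NNT = 1 / ARR = 1 / 0.25418 = 3.934 → round up → 4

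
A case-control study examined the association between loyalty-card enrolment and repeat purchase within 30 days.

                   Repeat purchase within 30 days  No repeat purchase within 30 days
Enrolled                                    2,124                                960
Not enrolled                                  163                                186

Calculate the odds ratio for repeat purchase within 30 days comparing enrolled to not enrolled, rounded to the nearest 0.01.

2.52

Cells: a = 2124, b = 960, c = 163, d = 186.
OR = (a·d)/(b·c) = (2124 × 186) / (960 × 163) = 395064 / 156480 = 2.52469
The odds of repeat purchase within 30 days are about 2.52 times as high in the enrolled group.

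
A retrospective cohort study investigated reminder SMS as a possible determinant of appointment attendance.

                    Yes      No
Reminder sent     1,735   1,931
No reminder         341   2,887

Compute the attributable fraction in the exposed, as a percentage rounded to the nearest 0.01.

Cells: a = 1735, b = 1931, c = 341, d = 2887.
Risk in exposed = 1735/3666 = 0.47327; risk in unexposed = 341/3228 = 0.10564.
RR = 0.47327/0.10564 = 4.48008
AR% = (RR − 1)/RR × 100 = (4.48008 − 1)/4.48008 × 100 = 77.6790%

77.68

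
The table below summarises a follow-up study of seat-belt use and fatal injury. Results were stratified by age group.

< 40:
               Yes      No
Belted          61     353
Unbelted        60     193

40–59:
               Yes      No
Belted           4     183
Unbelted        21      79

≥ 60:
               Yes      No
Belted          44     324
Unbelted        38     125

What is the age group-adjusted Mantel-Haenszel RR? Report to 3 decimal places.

0.492

RR_MH = Σ(aᵢ·n₀ᵢ/nᵢ) / Σ(cᵢ·n₁ᵢ/nᵢ), with n₁ᵢ = aᵢ+bᵢ (exposed), n₀ᵢ = cᵢ+dᵢ (unexposed), nᵢ = n₁ᵢ+n₀ᵢ.
Stratum 1 (< 40): n₁ = 414, n₀ = 253, n = 667; a·n₀/n = 61·253/667 = 23.1379; c·n₁/n = 60·414/667 = 37.2414
Stratum 2 (40–59): n₁ = 187, n₀ = 100, n = 287; a·n₀/n = 4·100/287 = 1.3937; c·n₁/n = 21·187/287 = 13.6829
Stratum 3 (≥ 60): n₁ = 368, n₀ = 163, n = 531; a·n₀/n = 44·163/531 = 13.5066; c·n₁/n = 38·368/531 = 26.3352
RR_MH = (23.1379 + 1.3937 + 13.5066) / (37.2414 + 13.6829 + 26.3352) = 38.0383 / 77.2595 = 0.49234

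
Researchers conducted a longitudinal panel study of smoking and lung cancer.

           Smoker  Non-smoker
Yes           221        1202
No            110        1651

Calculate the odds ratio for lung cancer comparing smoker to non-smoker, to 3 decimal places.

2.760

Reading the table with exposure as columns: a = 221 (Smoker, case), b = 110 (Smoker, non-case), c = 1202 (Non-smoker, case), d = 1651.
OR = (a·d)/(b·c) = (221 × 1651) / (110 × 1202) = 364871 / 132220 = 2.75957
The odds of lung cancer are about 2.76 times as high in the smoker group.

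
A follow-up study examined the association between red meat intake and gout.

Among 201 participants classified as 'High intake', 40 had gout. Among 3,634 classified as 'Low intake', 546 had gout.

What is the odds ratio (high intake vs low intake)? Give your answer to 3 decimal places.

1.405

From the description: a = 40, b = 161, c = 546, d = 3088.
OR = (a·d)/(b·c) = (40 × 3088) / (161 × 546) = 123520 / 87906 = 1.40514
The odds of gout are about 1.41 times as high in the high intake group.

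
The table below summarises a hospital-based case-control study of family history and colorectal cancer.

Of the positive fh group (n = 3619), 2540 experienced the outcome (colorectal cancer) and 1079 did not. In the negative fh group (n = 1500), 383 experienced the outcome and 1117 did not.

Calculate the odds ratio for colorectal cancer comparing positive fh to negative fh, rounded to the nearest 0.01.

From the description: a = 2540, b = 1079, c = 383, d = 1117.
OR = (a·d)/(b·c) = (2540 × 1117) / (1079 × 383) = 2837180 / 413257 = 6.86541
The odds of colorectal cancer are about 6.87 times as high in the positive fh group.

6.87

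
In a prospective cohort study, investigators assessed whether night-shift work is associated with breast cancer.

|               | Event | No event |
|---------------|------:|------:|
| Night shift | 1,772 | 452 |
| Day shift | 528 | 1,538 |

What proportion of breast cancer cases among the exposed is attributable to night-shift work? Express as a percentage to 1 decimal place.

Cells: a = 1772, b = 452, c = 528, d = 1538.
Risk in exposed = 1772/2224 = 0.79676; risk in unexposed = 528/2066 = 0.25557.
RR = 0.79676/0.25557 = 3.11764
AR% = (RR − 1)/RR × 100 = (3.11764 − 1)/3.11764 × 100 = 67.9244%

67.9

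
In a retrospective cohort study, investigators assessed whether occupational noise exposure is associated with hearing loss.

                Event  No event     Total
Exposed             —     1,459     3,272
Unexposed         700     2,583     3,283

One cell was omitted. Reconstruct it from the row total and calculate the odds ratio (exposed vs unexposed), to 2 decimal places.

The missing cell is in the exposed row: 3272 − 1459 = 1813.
So a = 1813, b = 1459, c = 700, d = 2583.
OR = (a·d)/(b·c) = (1813 × 2583) / (1459 × 700) = 4682979 / 1021300 = 4.58531

4.59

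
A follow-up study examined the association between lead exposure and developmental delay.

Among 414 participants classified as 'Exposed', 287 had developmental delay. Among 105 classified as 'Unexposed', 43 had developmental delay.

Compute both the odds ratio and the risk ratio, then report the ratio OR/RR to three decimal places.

From the description: a = 287, b = 127, c = 43, d = 62.
OR = (287·62)/(127·43) = 17794/5461 = 3.25838
Risk in exposed = 287/414 = 0.69324; risk in unexposed = 43/105 = 0.40952; RR = 1.69279
OR/RR = 3.25838 / 1.69279 = 1.92486
The outcome is not rare, so the OR lies further from 1 than the RR.

1.925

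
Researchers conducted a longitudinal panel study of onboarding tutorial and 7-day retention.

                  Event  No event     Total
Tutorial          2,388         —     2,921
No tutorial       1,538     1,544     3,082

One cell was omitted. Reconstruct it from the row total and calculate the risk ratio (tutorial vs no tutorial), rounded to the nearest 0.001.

The missing cell is in the exposed row: 2921 − 2388 = 533.
So a = 2388, b = 533, c = 1538, d = 1544.
RR = [a/(a+b)] / [c/(c+d)] = (2388/2921) / (1538/3082) = 0.81753/0.49903 = 1.63825

1.638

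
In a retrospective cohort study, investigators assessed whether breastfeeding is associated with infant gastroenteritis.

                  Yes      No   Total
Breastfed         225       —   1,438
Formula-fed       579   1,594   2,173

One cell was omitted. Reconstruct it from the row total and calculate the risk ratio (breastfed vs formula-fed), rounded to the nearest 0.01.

0.59

The missing cell is in the exposed row: 1438 − 225 = 1213.
So a = 225, b = 1213, c = 579, d = 1594.
RR = [a/(a+b)] / [c/(c+d)] = (225/1438) / (579/2173) = 0.15647/0.26645 = 0.58723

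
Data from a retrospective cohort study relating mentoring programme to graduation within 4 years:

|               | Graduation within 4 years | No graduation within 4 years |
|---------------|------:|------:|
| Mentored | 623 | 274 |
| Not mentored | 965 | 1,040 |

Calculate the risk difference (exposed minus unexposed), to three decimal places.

0.213

Cells: a = 623, b = 274, c = 965, d = 1040.
Risk in exposed = 623/897 = 0.694537; risk in unexposed = 965/2005 = 0.481297.
Risk difference = 0.694537 − 0.481297 = 0.213241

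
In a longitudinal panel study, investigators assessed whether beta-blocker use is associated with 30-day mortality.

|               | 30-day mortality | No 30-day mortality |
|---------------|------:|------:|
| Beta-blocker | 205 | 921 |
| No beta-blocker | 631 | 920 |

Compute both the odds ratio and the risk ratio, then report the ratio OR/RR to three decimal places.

0.725

Cells: a = 205, b = 921, c = 631, d = 920.
OR = (205·920)/(921·631) = 188600/581151 = 0.32453
Risk in exposed = 205/1126 = 0.18206; risk in unexposed = 631/1551 = 0.40683; RR = 0.44751
OR/RR = 0.32453 / 0.44751 = 0.72519
The outcome is not rare, so the OR lies further from 1 than the RR.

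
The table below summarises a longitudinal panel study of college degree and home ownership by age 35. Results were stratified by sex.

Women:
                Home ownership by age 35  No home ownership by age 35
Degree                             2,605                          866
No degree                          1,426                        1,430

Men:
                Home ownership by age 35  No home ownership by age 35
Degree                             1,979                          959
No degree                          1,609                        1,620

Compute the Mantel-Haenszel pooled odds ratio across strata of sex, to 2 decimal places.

OR_MH = Σ(aᵢdᵢ/nᵢ) / Σ(bᵢcᵢ/nᵢ), where nᵢ is the stratum total.
Stratum 1 (Women): n = 6327; a·d/n = 2605·1430/6327 = 588.7703; b·c/n = 866·1426/6327 = 195.1819
Stratum 2 (Men): n = 6167; a·d/n = 1979·1620/6167 = 519.8605; b·c/n = 959·1609/6167 = 250.2077
OR_MH = (588.7703 + 519.8605) / (195.1819 + 250.2077) = 1108.6309 / 445.3896 = 2.48913

2.49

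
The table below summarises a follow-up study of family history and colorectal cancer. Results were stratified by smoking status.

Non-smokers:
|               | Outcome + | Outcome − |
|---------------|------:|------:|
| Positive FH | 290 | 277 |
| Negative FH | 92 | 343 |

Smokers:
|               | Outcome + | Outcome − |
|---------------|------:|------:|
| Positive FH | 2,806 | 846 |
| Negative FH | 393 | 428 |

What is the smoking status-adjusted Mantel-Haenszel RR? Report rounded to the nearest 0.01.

RR_MH = Σ(aᵢ·n₀ᵢ/nᵢ) / Σ(cᵢ·n₁ᵢ/nᵢ), with n₁ᵢ = aᵢ+bᵢ (exposed), n₀ᵢ = cᵢ+dᵢ (unexposed), nᵢ = n₁ᵢ+n₀ᵢ.
Stratum 1 (Non-smokers): n₁ = 567, n₀ = 435, n = 1002; a·n₀/n = 290·435/1002 = 125.8982; c·n₁/n = 92·567/1002 = 52.0599
Stratum 2 (Smokers): n₁ = 3652, n₀ = 821, n = 4473; a·n₀/n = 2806·821/4473 = 515.0293; c·n₁/n = 393·3652/4473 = 320.8665
RR_MH = (125.8982 + 515.0293) / (52.0599 + 320.8665) = 640.9275 / 372.9264 = 1.71864

1.72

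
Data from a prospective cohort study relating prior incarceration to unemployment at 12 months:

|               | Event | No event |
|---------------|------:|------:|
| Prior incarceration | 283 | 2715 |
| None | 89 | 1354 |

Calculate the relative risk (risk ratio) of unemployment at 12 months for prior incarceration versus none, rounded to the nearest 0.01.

1.53

Cells: a = 283, b = 2715, c = 89, d = 1354.
Risk in exposed = 283/2998 = 0.09440; risk in unexposed = 89/1443 = 0.06168.
RR = 0.09440 / 0.06168 = 1.53049
The risk among the exposed is 1.53 times that among the unexposed.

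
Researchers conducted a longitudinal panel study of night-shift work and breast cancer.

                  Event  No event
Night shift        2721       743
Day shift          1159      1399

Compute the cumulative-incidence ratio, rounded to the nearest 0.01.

1.73

Cells: a = 2721, b = 743, c = 1159, d = 1399.
Risk in exposed = 2721/3464 = 0.78551; risk in unexposed = 1159/2558 = 0.45309.
RR = 0.78551 / 0.45309 = 1.73368
The risk among the exposed is 1.73 times that among the unexposed.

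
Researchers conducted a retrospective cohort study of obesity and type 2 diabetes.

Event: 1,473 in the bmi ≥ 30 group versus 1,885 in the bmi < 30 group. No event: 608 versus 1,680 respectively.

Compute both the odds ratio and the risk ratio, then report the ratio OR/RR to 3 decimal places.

1.613

From the description: a = 1473, b = 608, c = 1885, d = 1680.
OR = (1473·1680)/(608·1885) = 2474640/1146080 = 2.15922
Risk in exposed = 1473/2081 = 0.70783; risk in unexposed = 1885/3565 = 0.52875; RR = 1.33869
OR/RR = 2.15922 / 1.33869 = 1.61294
The outcome is not rare, so the OR lies further from 1 than the RR.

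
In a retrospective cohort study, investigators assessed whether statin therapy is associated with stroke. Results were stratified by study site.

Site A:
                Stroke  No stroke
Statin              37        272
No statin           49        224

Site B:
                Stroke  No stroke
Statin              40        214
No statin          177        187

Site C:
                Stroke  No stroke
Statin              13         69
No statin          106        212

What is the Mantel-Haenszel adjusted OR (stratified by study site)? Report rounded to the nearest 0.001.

0.324

OR_MH = Σ(aᵢdᵢ/nᵢ) / Σ(bᵢcᵢ/nᵢ), where nᵢ is the stratum total.
Stratum 1 (Site A): n = 582; a·d/n = 37·224/582 = 14.2405; b·c/n = 272·49/582 = 22.9003
Stratum 2 (Site B): n = 618; a·d/n = 40·187/618 = 12.1036; b·c/n = 214·177/618 = 61.2913
Stratum 3 (Site C): n = 400; a·d/n = 13·212/400 = 6.8900; b·c/n = 69·106/400 = 18.2850
OR_MH = (14.2405 + 12.1036 + 6.8900) / (22.9003 + 61.2913 + 18.2850) = 33.2341 / 102.4766 = 0.32431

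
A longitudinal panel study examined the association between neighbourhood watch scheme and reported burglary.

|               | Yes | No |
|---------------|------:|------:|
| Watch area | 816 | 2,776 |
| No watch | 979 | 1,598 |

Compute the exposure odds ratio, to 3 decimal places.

Cells: a = 816, b = 2776, c = 979, d = 1598.
OR = (a·d)/(b·c) = (816 × 1598) / (2776 × 979) = 1303968 / 2717704 = 0.47981
Exposure is associated with lower odds of reported burglary (OR = 0.48 < 1).

0.480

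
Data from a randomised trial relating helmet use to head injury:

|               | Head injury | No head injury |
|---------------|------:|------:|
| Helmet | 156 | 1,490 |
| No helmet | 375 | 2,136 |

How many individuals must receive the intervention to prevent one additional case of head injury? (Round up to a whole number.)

19

Risk in treated group = 156/1646 = 0.09478; risk in control = 375/2511 = 0.14934.
Absolute risk reduction = 0.14934 − 0.09478 = 0.05457
NNT = 1 / ARR = 1 / 0.05457 = 18.326 → round up → 19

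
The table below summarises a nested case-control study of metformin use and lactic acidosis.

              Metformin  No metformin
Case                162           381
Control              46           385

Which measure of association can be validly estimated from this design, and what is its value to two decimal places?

3.56

Reading the table with exposure as columns: a = 162 (Metformin, case), b = 46 (Metformin, non-case), c = 381 (No metformin, case), d = 385.
This is a nested case-control study: participants were sampled on outcome status, so risks in the source population cannot be estimated directly — relative risk is not valid here. The odds ratio is the appropriate measure.
OR = (a·d)/(b·c) = (162 × 385) / (46 × 381) = 62370 / 17526 = 3.55871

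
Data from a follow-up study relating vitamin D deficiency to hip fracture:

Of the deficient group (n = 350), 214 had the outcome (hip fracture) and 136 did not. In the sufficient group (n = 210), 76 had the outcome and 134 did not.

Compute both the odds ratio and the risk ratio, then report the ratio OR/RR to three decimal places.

1.642

From the description: a = 214, b = 136, c = 76, d = 134.
OR = (214·134)/(136·76) = 28676/10336 = 2.77438
Risk in exposed = 214/350 = 0.61143; risk in unexposed = 76/210 = 0.36190; RR = 1.68947
OR/RR = 2.77438 / 1.68947 = 1.64216
The outcome is not rare, so the OR lies further from 1 than the RR.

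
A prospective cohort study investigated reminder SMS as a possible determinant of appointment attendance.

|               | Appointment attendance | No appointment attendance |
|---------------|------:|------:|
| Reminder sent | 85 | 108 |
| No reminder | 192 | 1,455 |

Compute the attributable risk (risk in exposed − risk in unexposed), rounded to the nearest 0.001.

Cells: a = 85, b = 108, c = 192, d = 1455.
Risk in exposed = 85/193 = 0.440415; risk in unexposed = 192/1647 = 0.116576.
Risk difference = 0.440415 − 0.116576 = 0.323839

0.324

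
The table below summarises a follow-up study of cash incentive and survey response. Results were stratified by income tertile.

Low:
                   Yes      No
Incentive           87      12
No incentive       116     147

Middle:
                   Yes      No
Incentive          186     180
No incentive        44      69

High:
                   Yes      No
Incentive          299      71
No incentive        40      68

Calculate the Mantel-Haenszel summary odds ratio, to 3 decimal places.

3.976

OR_MH = Σ(aᵢdᵢ/nᵢ) / Σ(bᵢcᵢ/nᵢ), where nᵢ is the stratum total.
Stratum 1 (Low): n = 362; a·d/n = 87·147/362 = 35.3287; b·c/n = 12·116/362 = 3.8453
Stratum 2 (Middle): n = 479; a·d/n = 186·69/479 = 26.7933; b·c/n = 180·44/479 = 16.5344
Stratum 3 (High): n = 478; a·d/n = 299·68/478 = 42.5356; b·c/n = 71·40/478 = 5.9414
OR_MH = (35.3287 + 26.7933 + 42.5356) / (3.8453 + 16.5344 + 5.9414) = 104.6576 / 26.3212 = 3.97618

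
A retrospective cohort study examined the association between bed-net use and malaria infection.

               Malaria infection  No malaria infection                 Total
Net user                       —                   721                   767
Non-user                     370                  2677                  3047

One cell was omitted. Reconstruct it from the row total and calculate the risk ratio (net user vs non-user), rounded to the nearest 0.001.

0.494

The missing cell is in the exposed row: 767 − 721 = 46.
So a = 46, b = 721, c = 370, d = 2677.
RR = [a/(a+b)] / [c/(c+d)] = (46/767) / (370/3047) = 0.05997/0.12143 = 0.49389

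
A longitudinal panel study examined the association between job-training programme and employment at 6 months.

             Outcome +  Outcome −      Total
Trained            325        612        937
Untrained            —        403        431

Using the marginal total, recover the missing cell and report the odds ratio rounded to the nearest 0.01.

The missing cell is in the unexposed row: 431 − 403 = 28.
So a = 325, b = 612, c = 28, d = 403.
OR = (a·d)/(b·c) = (325 × 403) / (612 × 28) = 130975 / 17136 = 7.64327

7.64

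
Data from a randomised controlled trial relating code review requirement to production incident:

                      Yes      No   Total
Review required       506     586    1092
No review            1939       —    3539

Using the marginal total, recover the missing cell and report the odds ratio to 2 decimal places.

0.71

The missing cell is in the unexposed row: 3539 − 1939 = 1600.
So a = 506, b = 586, c = 1939, d = 1600.
OR = (a·d)/(b·c) = (506 × 1600) / (586 × 1939) = 809600 / 1136254 = 0.71252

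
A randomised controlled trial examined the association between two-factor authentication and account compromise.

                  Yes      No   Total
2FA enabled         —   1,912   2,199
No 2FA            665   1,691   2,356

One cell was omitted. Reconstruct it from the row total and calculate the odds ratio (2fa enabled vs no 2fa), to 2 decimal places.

The missing cell is in the exposed row: 2199 − 1912 = 287.
So a = 287, b = 1912, c = 665, d = 1691.
OR = (a·d)/(b·c) = (287 × 1691) / (1912 × 665) = 485317 / 1271480 = 0.38169

0.38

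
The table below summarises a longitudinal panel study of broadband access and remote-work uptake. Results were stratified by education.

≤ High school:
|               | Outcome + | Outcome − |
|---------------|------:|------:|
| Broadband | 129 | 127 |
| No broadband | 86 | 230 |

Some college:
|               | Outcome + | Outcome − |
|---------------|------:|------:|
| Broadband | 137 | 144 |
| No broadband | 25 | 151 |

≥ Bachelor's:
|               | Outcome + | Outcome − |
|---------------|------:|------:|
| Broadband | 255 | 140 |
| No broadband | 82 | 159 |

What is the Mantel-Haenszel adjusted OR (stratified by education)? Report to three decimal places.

OR_MH = Σ(aᵢdᵢ/nᵢ) / Σ(bᵢcᵢ/nᵢ), where nᵢ is the stratum total.
Stratum 1 (≤ High school): n = 572; a·d/n = 129·230/572 = 51.8706; b·c/n = 127·86/572 = 19.0944
Stratum 2 (Some college): n = 457; a·d/n = 137·151/457 = 45.2670; b·c/n = 144·25/457 = 7.8775
Stratum 3 (≥ Bachelor's): n = 636; a·d/n = 255·159/636 = 63.7500; b·c/n = 140·82/636 = 18.0503
OR_MH = (51.8706 + 45.2670 + 63.7500) / (19.0944 + 7.8775 + 18.0503) = 160.8876 / 45.0222 = 3.57352

3.574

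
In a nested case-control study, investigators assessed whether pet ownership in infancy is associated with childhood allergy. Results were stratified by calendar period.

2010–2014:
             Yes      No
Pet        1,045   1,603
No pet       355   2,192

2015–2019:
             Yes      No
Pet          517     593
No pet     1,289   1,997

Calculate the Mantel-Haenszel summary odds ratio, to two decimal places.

2.38

OR_MH = Σ(aᵢdᵢ/nᵢ) / Σ(bᵢcᵢ/nᵢ), where nᵢ is the stratum total.
Stratum 1 (2010–2014): n = 5195; a·d/n = 1045·2192/5195 = 440.9317; b·c/n = 1603·355/5195 = 109.5409
Stratum 2 (2015–2019): n = 4396; a·d/n = 517·1997/4396 = 234.8610; b·c/n = 593·1289/4396 = 173.8801
OR_MH = (440.9317 + 234.8610) / (109.5409 + 173.8801) = 675.7927 / 283.4210 = 2.38441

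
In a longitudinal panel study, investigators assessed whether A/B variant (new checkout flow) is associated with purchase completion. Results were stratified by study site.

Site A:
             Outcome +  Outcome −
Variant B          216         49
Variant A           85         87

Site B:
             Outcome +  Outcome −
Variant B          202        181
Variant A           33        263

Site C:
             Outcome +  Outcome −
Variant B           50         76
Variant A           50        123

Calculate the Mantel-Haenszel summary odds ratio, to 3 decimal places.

4.569

OR_MH = Σ(aᵢdᵢ/nᵢ) / Σ(bᵢcᵢ/nᵢ), where nᵢ is the stratum total.
Stratum 1 (Site A): n = 437; a·d/n = 216·87/437 = 43.0023; b·c/n = 49·85/437 = 9.5309
Stratum 2 (Site B): n = 679; a·d/n = 202·263/679 = 78.2415; b·c/n = 181·33/679 = 8.7968
Stratum 3 (Site C): n = 299; a·d/n = 50·123/299 = 20.5686; b·c/n = 76·50/299 = 12.7090
OR_MH = (43.0023 + 78.2415 + 20.5686) / (9.5309 + 8.7968 + 12.7090) = 141.8124 / 31.0367 = 4.56919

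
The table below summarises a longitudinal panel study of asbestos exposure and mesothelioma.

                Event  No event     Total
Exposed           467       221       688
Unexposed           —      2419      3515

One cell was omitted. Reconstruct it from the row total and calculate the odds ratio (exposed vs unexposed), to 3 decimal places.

4.664

The missing cell is in the unexposed row: 3515 − 2419 = 1096.
So a = 467, b = 221, c = 1096, d = 2419.
OR = (a·d)/(b·c) = (467 × 2419) / (221 × 1096) = 1129673 / 242216 = 4.66391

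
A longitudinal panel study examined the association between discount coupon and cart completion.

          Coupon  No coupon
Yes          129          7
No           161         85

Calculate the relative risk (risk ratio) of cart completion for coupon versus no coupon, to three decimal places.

Reading the table with exposure as columns: a = 129 (Coupon, case), b = 161 (Coupon, non-case), c = 7 (No coupon, case), d = 85.
Risk in exposed = 129/290 = 0.44483; risk in unexposed = 7/92 = 0.07609.
RR = 0.44483 / 0.07609 = 5.84631
The risk among the exposed is 5.85 times that among the unexposed.

5.846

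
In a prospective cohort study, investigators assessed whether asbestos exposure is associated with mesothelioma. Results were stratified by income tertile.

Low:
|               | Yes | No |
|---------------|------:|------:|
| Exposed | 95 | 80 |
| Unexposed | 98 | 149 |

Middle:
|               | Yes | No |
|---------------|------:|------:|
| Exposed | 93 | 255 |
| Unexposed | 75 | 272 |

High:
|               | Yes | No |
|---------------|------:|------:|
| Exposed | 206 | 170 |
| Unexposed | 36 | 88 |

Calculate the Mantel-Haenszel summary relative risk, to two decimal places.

1.45

RR_MH = Σ(aᵢ·n₀ᵢ/nᵢ) / Σ(cᵢ·n₁ᵢ/nᵢ), with n₁ᵢ = aᵢ+bᵢ (exposed), n₀ᵢ = cᵢ+dᵢ (unexposed), nᵢ = n₁ᵢ+n₀ᵢ.
Stratum 1 (Low): n₁ = 175, n₀ = 247, n = 422; a·n₀/n = 95·247/422 = 55.6043; c·n₁/n = 98·175/422 = 40.6398
Stratum 2 (Middle): n₁ = 348, n₀ = 347, n = 695; a·n₀/n = 93·347/695 = 46.4331; c·n₁/n = 75·348/695 = 37.5540
Stratum 3 (High): n₁ = 376, n₀ = 124, n = 500; a·n₀/n = 206·124/500 = 51.0880; c·n₁/n = 36·376/500 = 27.0720
RR_MH = (55.6043 + 46.4331 + 51.0880) / (40.6398 + 37.5540 + 27.0720) = 153.1254 / 105.2658 = 1.45465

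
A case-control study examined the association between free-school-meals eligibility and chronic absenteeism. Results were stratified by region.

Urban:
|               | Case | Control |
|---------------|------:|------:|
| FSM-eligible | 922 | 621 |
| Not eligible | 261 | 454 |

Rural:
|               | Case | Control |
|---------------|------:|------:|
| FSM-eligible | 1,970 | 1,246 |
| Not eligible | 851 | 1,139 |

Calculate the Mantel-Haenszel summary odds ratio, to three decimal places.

OR_MH = Σ(aᵢdᵢ/nᵢ) / Σ(bᵢcᵢ/nᵢ), where nᵢ is the stratum total.
Stratum 1 (Urban): n = 2258; a·d/n = 922·454/2258 = 185.3800; b·c/n = 621·261/2258 = 71.7808
Stratum 2 (Rural): n = 5206; a·d/n = 1970·1139/5206 = 431.0085; b·c/n = 1246·851/5206 = 203.6777
OR_MH = (185.3800 + 431.0085) / (71.7808 + 203.6777) = 616.3884 / 275.4585 = 2.23768

2.238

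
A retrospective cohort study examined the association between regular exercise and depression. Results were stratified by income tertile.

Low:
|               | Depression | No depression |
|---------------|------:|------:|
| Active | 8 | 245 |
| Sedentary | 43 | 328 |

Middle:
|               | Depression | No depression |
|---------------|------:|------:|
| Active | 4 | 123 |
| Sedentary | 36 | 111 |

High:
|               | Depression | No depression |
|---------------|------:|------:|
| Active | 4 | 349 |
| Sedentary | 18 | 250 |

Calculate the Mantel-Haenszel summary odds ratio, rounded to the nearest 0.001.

OR_MH = Σ(aᵢdᵢ/nᵢ) / Σ(bᵢcᵢ/nᵢ), where nᵢ is the stratum total.
Stratum 1 (Low): n = 624; a·d/n = 8·328/624 = 4.2051; b·c/n = 245·43/624 = 16.8830
Stratum 2 (Middle): n = 274; a·d/n = 4·111/274 = 1.6204; b·c/n = 123·36/274 = 16.1606
Stratum 3 (High): n = 621; a·d/n = 4·250/621 = 1.6103; b·c/n = 349·18/621 = 10.1159
OR_MH = (4.2051 + 1.6204 + 1.6103) / (16.8830 + 16.1606 + 10.1159) = 7.4359 / 43.1595 = 0.17229

0.172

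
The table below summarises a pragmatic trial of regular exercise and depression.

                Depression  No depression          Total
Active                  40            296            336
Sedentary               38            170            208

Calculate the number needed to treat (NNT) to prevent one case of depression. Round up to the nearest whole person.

16

Risk in treated group = 40/336 = 0.11905; risk in control = 38/208 = 0.18269.
Absolute risk reduction = 0.18269 − 0.11905 = 0.06364
NNT = 1 / ARR = 1 / 0.06364 = 15.712 → round up → 16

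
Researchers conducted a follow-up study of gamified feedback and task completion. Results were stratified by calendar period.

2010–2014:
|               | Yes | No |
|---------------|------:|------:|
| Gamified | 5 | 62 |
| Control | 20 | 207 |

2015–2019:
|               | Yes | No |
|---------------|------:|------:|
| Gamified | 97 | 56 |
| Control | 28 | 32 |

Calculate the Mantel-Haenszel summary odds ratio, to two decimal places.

1.56

OR_MH = Σ(aᵢdᵢ/nᵢ) / Σ(bᵢcᵢ/nᵢ), where nᵢ is the stratum total.
Stratum 1 (2010–2014): n = 294; a·d/n = 5·207/294 = 3.5204; b·c/n = 62·20/294 = 4.2177
Stratum 2 (2015–2019): n = 213; a·d/n = 97·32/213 = 14.5728; b·c/n = 56·28/213 = 7.3615
OR_MH = (3.5204 + 14.5728) / (4.2177 + 7.3615) = 18.0932 / 11.5792 = 1.56256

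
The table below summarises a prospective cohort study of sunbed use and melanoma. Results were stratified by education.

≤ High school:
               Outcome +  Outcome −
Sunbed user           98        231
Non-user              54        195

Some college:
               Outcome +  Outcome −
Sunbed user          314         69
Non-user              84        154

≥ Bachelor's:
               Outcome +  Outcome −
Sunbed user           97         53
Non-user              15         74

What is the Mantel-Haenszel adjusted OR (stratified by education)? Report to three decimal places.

OR_MH = Σ(aᵢdᵢ/nᵢ) / Σ(bᵢcᵢ/nᵢ), where nᵢ is the stratum total.
Stratum 1 (≤ High school): n = 578; a·d/n = 98·195/578 = 33.0623; b·c/n = 231·54/578 = 21.5813
Stratum 2 (Some college): n = 621; a·d/n = 314·154/621 = 77.8680; b·c/n = 69·84/621 = 9.3333
Stratum 3 (≥ Bachelor's): n = 239; a·d/n = 97·74/239 = 30.0335; b·c/n = 53·15/239 = 3.3264
OR_MH = (33.0623 + 77.8680 + 30.0335) / (21.5813 + 9.3333 + 3.3264) = 140.9637 / 34.2410 = 4.11681

4.117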